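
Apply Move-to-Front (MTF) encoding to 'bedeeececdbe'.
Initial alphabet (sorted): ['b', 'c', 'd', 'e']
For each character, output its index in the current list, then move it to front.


MTF encoding:
'b': index 0 in ['b', 'c', 'd', 'e'] -> ['b', 'c', 'd', 'e']
'e': index 3 in ['b', 'c', 'd', 'e'] -> ['e', 'b', 'c', 'd']
'd': index 3 in ['e', 'b', 'c', 'd'] -> ['d', 'e', 'b', 'c']
'e': index 1 in ['d', 'e', 'b', 'c'] -> ['e', 'd', 'b', 'c']
'e': index 0 in ['e', 'd', 'b', 'c'] -> ['e', 'd', 'b', 'c']
'e': index 0 in ['e', 'd', 'b', 'c'] -> ['e', 'd', 'b', 'c']
'c': index 3 in ['e', 'd', 'b', 'c'] -> ['c', 'e', 'd', 'b']
'e': index 1 in ['c', 'e', 'd', 'b'] -> ['e', 'c', 'd', 'b']
'c': index 1 in ['e', 'c', 'd', 'b'] -> ['c', 'e', 'd', 'b']
'd': index 2 in ['c', 'e', 'd', 'b'] -> ['d', 'c', 'e', 'b']
'b': index 3 in ['d', 'c', 'e', 'b'] -> ['b', 'd', 'c', 'e']
'e': index 3 in ['b', 'd', 'c', 'e'] -> ['e', 'b', 'd', 'c']


Output: [0, 3, 3, 1, 0, 0, 3, 1, 1, 2, 3, 3]


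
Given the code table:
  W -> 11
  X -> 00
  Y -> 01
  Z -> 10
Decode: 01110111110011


Decoding:
01 -> Y
11 -> W
01 -> Y
11 -> W
11 -> W
00 -> X
11 -> W


Result: YWYWWXW


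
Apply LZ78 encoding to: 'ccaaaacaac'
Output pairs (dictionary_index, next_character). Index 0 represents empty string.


LZ78 encoding steps:
Dictionary: {0: ''}
Step 1: w='' (idx 0), next='c' -> output (0, 'c'), add 'c' as idx 1
Step 2: w='c' (idx 1), next='a' -> output (1, 'a'), add 'ca' as idx 2
Step 3: w='' (idx 0), next='a' -> output (0, 'a'), add 'a' as idx 3
Step 4: w='a' (idx 3), next='a' -> output (3, 'a'), add 'aa' as idx 4
Step 5: w='ca' (idx 2), next='a' -> output (2, 'a'), add 'caa' as idx 5
Step 6: w='c' (idx 1), end of input -> output (1, '')


Encoded: [(0, 'c'), (1, 'a'), (0, 'a'), (3, 'a'), (2, 'a'), (1, '')]


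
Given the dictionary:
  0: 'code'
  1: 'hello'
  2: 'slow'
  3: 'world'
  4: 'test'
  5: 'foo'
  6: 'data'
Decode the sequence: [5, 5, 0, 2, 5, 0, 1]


Look up each index in the dictionary:
  5 -> 'foo'
  5 -> 'foo'
  0 -> 'code'
  2 -> 'slow'
  5 -> 'foo'
  0 -> 'code'
  1 -> 'hello'

Decoded: "foo foo code slow foo code hello"


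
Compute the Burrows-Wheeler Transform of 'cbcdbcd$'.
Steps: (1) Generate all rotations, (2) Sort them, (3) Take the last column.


Rotations (sorted):
  0: $cbcdbcd -> last char: d
  1: bcd$cbcd -> last char: d
  2: bcdbcd$c -> last char: c
  3: cbcdbcd$ -> last char: $
  4: cd$cbcdb -> last char: b
  5: cdbcd$cb -> last char: b
  6: d$cbcdbc -> last char: c
  7: dbcd$cbc -> last char: c


BWT = ddc$bbcc


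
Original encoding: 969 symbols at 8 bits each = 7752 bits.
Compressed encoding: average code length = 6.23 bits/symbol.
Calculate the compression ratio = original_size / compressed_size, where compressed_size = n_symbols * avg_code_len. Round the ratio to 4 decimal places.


original_size = n_symbols * orig_bits = 969 * 8 = 7752 bits
compressed_size = n_symbols * avg_code_len = 969 * 6.23 = 6036.87 bits
ratio = original_size / compressed_size = 7752 / 6036.87 = 1.2841

Compression ratio = 1.2841


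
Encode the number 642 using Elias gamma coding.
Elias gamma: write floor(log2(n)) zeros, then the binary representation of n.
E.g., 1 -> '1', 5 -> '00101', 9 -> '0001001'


num_bits = floor(log2(642)) + 1 = 10
leading_zeros = num_bits - 1 = 9
binary(642) = 1010000010

Elias gamma(642) = '000000000' + '1010000010' = 0000000001010000010 (19 bits)


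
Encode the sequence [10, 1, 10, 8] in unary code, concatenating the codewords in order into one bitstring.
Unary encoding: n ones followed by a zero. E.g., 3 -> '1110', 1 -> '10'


Encode each number as n ones followed by a terminating 0:
  10 -> 11111111110 (11 bits)
  1 -> 10 (2 bits)
  10 -> 11111111110 (11 bits)
  8 -> 111111110 (9 bits)
Total length = 11 + 2 + 11 + 9 = 33 bits.

Unary([10, 1, 10, 8]) = 111111111101011111111110111111110 (33 bits)


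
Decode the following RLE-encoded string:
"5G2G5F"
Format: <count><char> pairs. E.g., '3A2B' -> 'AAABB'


Expanding each <count><char> pair:
  5G -> 'GGGGG'
  2G -> 'GG'
  5F -> 'FFFFF'

Decoded = GGGGGGGFFFFF


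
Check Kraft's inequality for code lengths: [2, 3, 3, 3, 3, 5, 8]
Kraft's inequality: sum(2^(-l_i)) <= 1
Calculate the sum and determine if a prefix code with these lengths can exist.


Sum = 2^(-2) + 2^(-3) + 2^(-3) + 2^(-3) + 2^(-3) + 2^(-5) + 2^(-8)
    = 0.25 + 0.125 + 0.125 + 0.125 + 0.125 + 0.03125 + 0.00390625
    = 201/256 = 0.78515625
Since 0.78515625 <= 1, Kraft's inequality IS satisfied.
A prefix code with these lengths CAN exist.

Kraft sum = 0.78515625. Satisfied.


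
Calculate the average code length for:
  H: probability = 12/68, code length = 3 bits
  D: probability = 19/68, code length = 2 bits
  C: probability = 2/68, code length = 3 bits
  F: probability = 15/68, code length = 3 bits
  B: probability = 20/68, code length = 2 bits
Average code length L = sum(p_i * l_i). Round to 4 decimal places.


Weighted contributions p_i * l_i:
  H: (12/68) * 3 = 36/68
  D: (19/68) * 2 = 38/68
  C: (2/68) * 3 = 6/68
  F: (15/68) * 3 = 45/68
  B: (20/68) * 2 = 40/68
Sum = (36 + 38 + 6 + 45 + 40)/68 = 165/68

L = 165/68 = 2.4265 bits/symbol


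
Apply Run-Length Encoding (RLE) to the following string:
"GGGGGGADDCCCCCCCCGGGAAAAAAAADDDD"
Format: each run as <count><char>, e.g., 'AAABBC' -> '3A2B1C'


Scanning runs left to right:
  i=0: run of 'G' x 6 -> '6G'
  i=6: run of 'A' x 1 -> '1A'
  i=7: run of 'D' x 2 -> '2D'
  i=9: run of 'C' x 8 -> '8C'
  i=17: run of 'G' x 3 -> '3G'
  i=20: run of 'A' x 8 -> '8A'
  i=28: run of 'D' x 4 -> '4D'

RLE = 6G1A2D8C3G8A4D


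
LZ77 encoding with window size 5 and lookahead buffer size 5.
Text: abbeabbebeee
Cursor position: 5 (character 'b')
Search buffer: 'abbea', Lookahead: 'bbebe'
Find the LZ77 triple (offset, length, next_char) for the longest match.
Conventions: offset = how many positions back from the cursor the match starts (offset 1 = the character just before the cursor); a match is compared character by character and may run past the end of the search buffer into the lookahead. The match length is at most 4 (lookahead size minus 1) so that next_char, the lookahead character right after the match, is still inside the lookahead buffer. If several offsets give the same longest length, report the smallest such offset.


Try each offset into the search buffer:
  offset=1 (pos 4, char 'a'): match length 0
  offset=2 (pos 3, char 'e'): match length 0
  offset=3 (pos 2, char 'b'): match length 1
  offset=4 (pos 1, char 'b'): match length 3
  offset=5 (pos 0, char 'a'): match length 0
Longest match has length 3 at offset 4.
next_char = character at position 5 + 3 = 8 -> 'b'

Best match: offset=4, length=3 (matching 'bbe' starting at position 1)
LZ77 triple: (4, 3, 'b')


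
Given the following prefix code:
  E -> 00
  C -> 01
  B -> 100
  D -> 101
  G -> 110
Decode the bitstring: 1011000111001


Decoding step by step:
Bits 101 -> D
Bits 100 -> B
Bits 01 -> C
Bits 110 -> G
Bits 01 -> C


Decoded message: DBCGC


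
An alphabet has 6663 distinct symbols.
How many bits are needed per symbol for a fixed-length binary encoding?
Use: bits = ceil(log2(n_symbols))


log2(6663) = 12.702
Bracket: 2^12 = 4096 < 6663 <= 2^13 = 8192
So ceil(log2(6663)) = 13

bits = ceil(log2(6663)) = ceil(12.702) = 13 bits


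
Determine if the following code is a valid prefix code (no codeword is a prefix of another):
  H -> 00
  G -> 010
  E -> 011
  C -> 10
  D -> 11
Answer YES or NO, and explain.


Checking each pair (does one codeword prefix another?):
  H='00' vs G='010': no prefix
  H='00' vs E='011': no prefix
  H='00' vs C='10': no prefix
  H='00' vs D='11': no prefix
  G='010' vs H='00': no prefix
  G='010' vs E='011': no prefix
  G='010' vs C='10': no prefix
  G='010' vs D='11': no prefix
  E='011' vs H='00': no prefix
  E='011' vs G='010': no prefix
  E='011' vs C='10': no prefix
  E='011' vs D='11': no prefix
  C='10' vs H='00': no prefix
  C='10' vs G='010': no prefix
  C='10' vs E='011': no prefix
  C='10' vs D='11': no prefix
  D='11' vs H='00': no prefix
  D='11' vs G='010': no prefix
  D='11' vs E='011': no prefix
  D='11' vs C='10': no prefix
No violation found over all pairs.

YES -- this is a valid prefix code. No codeword is a prefix of any other codeword.


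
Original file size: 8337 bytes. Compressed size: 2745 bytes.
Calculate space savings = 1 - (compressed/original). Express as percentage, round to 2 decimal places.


ratio = compressed/original = 2745/8337 = 0.329255
savings = 1 - ratio = 1 - 0.329255 = 0.670745
as a percentage: 0.670745 * 100 = 67.07%

Space savings = 1 - 2745/8337 = 67.07%


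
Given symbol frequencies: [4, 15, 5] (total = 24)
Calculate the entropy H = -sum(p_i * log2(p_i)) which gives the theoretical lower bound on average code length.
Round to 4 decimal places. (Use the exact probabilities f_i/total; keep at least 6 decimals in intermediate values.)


Per-symbol terms -p_i * log2(p_i) with p_i = f_i/24:
  p = 4/24 = 0.166667: log2(p) = -2.584963, -p*log2(p) = 0.430827
  p = 15/24 = 0.625000: log2(p) = -0.678072, -p*log2(p) = 0.423795
  p = 5/24 = 0.208333: log2(p) = -2.263034, -p*log2(p) = 0.471466
H = 0.430827 + 0.423795 + 0.471466 = 1.326088

H = 1.3261 bits/symbol


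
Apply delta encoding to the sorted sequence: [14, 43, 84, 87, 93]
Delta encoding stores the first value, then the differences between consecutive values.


First value: 14
Deltas:
  43 - 14 = 29
  84 - 43 = 41
  87 - 84 = 3
  93 - 87 = 6


Delta encoded: [14, 29, 41, 3, 6]


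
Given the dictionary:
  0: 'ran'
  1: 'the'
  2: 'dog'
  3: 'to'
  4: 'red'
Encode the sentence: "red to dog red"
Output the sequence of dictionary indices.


Look up each word in the dictionary:
  'red' -> 4
  'to' -> 3
  'dog' -> 2
  'red' -> 4

Encoded: [4, 3, 2, 4]


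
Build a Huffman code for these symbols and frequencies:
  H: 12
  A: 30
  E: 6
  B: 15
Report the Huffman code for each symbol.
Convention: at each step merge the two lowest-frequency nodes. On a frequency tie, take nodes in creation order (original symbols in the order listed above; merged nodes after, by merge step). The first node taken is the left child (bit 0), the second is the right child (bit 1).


Huffman tree construction:
Step 1: Merge E(6) + H(12) = 18
Step 2: Merge B(15) + (E+H)(18) = 33
Step 3: Merge A(30) + (B+(E+H))(33) = 63
Read each symbol's code off the tree from the root (left child = 0, right child = 1).

Codes:
  H: 111 (length 3)
  A: 0 (length 1)
  E: 110 (length 3)
  B: 10 (length 2)
Average code length: 114/63 = 1.8095 bits/symbol


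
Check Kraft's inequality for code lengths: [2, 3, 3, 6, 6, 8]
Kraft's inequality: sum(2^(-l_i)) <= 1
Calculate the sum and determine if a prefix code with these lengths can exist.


Sum = 2^(-2) + 2^(-3) + 2^(-3) + 2^(-6) + 2^(-6) + 2^(-8)
    = 0.25 + 0.125 + 0.125 + 0.015625 + 0.015625 + 0.00390625
    = 137/256 = 0.53515625
Since 0.53515625 <= 1, Kraft's inequality IS satisfied.
A prefix code with these lengths CAN exist.

Kraft sum = 0.53515625. Satisfied.


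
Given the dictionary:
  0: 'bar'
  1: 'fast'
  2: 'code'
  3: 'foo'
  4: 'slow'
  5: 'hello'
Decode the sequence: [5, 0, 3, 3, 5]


Look up each index in the dictionary:
  5 -> 'hello'
  0 -> 'bar'
  3 -> 'foo'
  3 -> 'foo'
  5 -> 'hello'

Decoded: "hello bar foo foo hello"


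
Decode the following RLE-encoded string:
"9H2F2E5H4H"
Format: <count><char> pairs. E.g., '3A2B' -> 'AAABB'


Expanding each <count><char> pair:
  9H -> 'HHHHHHHHH'
  2F -> 'FF'
  2E -> 'EE'
  5H -> 'HHHHH'
  4H -> 'HHHH'

Decoded = HHHHHHHHHFFEEHHHHHHHHH


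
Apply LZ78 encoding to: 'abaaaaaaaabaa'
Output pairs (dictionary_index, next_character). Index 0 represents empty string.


LZ78 encoding steps:
Dictionary: {0: ''}
Step 1: w='' (idx 0), next='a' -> output (0, 'a'), add 'a' as idx 1
Step 2: w='' (idx 0), next='b' -> output (0, 'b'), add 'b' as idx 2
Step 3: w='a' (idx 1), next='a' -> output (1, 'a'), add 'aa' as idx 3
Step 4: w='aa' (idx 3), next='a' -> output (3, 'a'), add 'aaa' as idx 4
Step 5: w='aaa' (idx 4), next='b' -> output (4, 'b'), add 'aaab' as idx 5
Step 6: w='aa' (idx 3), end of input -> output (3, '')


Encoded: [(0, 'a'), (0, 'b'), (1, 'a'), (3, 'a'), (4, 'b'), (3, '')]


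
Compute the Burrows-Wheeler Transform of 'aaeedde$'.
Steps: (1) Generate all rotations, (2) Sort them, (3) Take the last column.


Rotations (sorted):
  0: $aaeedde -> last char: e
  1: aaeedde$ -> last char: $
  2: aeedde$a -> last char: a
  3: dde$aaee -> last char: e
  4: de$aaeed -> last char: d
  5: e$aaeedd -> last char: d
  6: edde$aae -> last char: e
  7: eedde$aa -> last char: a


BWT = e$aeddea


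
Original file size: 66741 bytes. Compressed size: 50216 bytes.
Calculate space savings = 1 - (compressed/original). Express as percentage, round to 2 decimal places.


ratio = compressed/original = 50216/66741 = 0.752401
savings = 1 - ratio = 1 - 0.752401 = 0.247599
as a percentage: 0.247599 * 100 = 24.76%

Space savings = 1 - 50216/66741 = 24.76%


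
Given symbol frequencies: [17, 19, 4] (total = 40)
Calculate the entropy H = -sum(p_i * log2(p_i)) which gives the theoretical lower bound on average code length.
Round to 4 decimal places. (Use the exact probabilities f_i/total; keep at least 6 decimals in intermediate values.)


Per-symbol terms -p_i * log2(p_i) with p_i = f_i/40:
  p = 17/40 = 0.425000: log2(p) = -1.234465, -p*log2(p) = 0.524648
  p = 19/40 = 0.475000: log2(p) = -1.074001, -p*log2(p) = 0.510150
  p = 4/40 = 0.100000: log2(p) = -3.321928, -p*log2(p) = 0.332193
H = 0.524648 + 0.510150 + 0.332193 = 1.366991

H = 1.367 bits/symbol


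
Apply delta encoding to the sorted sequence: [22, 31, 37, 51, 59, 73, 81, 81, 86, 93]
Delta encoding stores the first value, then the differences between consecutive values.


First value: 22
Deltas:
  31 - 22 = 9
  37 - 31 = 6
  51 - 37 = 14
  59 - 51 = 8
  73 - 59 = 14
  81 - 73 = 8
  81 - 81 = 0
  86 - 81 = 5
  93 - 86 = 7


Delta encoded: [22, 9, 6, 14, 8, 14, 8, 0, 5, 7]


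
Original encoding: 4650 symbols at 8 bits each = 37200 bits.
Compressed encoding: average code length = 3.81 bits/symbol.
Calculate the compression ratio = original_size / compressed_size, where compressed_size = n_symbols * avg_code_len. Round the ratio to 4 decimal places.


original_size = n_symbols * orig_bits = 4650 * 8 = 37200 bits
compressed_size = n_symbols * avg_code_len = 4650 * 3.81 = 17716.5 bits
ratio = original_size / compressed_size = 37200 / 17716.5 = 2.0997

Compression ratio = 2.0997


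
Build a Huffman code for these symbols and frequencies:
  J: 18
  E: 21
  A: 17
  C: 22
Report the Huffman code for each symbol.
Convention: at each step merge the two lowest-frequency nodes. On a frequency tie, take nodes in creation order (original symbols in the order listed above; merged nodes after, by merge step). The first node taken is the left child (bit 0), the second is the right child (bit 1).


Huffman tree construction:
Step 1: Merge A(17) + J(18) = 35
Step 2: Merge E(21) + C(22) = 43
Step 3: Merge (A+J)(35) + (E+C)(43) = 78
Read each symbol's code off the tree from the root (left child = 0, right child = 1).

Codes:
  J: 01 (length 2)
  E: 10 (length 2)
  A: 00 (length 2)
  C: 11 (length 2)
Average code length: 156/78 = 2.0000 bits/symbol


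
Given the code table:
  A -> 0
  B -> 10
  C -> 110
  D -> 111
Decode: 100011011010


Decoding:
10 -> B
0 -> A
0 -> A
110 -> C
110 -> C
10 -> B


Result: BAACCB


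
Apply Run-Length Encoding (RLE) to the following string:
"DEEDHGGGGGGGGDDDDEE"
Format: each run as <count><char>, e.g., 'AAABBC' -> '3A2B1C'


Scanning runs left to right:
  i=0: run of 'D' x 1 -> '1D'
  i=1: run of 'E' x 2 -> '2E'
  i=3: run of 'D' x 1 -> '1D'
  i=4: run of 'H' x 1 -> '1H'
  i=5: run of 'G' x 8 -> '8G'
  i=13: run of 'D' x 4 -> '4D'
  i=17: run of 'E' x 2 -> '2E'

RLE = 1D2E1D1H8G4D2E


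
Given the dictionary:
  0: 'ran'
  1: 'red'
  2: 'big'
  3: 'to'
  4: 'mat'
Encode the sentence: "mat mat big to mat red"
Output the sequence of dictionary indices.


Look up each word in the dictionary:
  'mat' -> 4
  'mat' -> 4
  'big' -> 2
  'to' -> 3
  'mat' -> 4
  'red' -> 1

Encoded: [4, 4, 2, 3, 4, 1]


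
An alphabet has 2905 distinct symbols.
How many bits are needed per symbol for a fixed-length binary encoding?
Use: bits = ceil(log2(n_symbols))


log2(2905) = 11.5043
Bracket: 2^11 = 2048 < 2905 <= 2^12 = 4096
So ceil(log2(2905)) = 12

bits = ceil(log2(2905)) = ceil(11.5043) = 12 bits


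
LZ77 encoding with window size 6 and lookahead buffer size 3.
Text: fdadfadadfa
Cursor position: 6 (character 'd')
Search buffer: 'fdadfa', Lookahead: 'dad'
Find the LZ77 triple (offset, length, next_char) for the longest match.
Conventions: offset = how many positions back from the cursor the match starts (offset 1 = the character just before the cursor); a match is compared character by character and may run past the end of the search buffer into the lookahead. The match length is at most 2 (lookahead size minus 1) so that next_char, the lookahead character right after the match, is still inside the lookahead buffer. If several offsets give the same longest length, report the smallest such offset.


Try each offset into the search buffer:
  offset=1 (pos 5, char 'a'): match length 0
  offset=2 (pos 4, char 'f'): match length 0
  offset=3 (pos 3, char 'd'): match length 1
  offset=4 (pos 2, char 'a'): match length 0
  offset=5 (pos 1, char 'd'): match length 2
  offset=6 (pos 0, char 'f'): match length 0
Longest match has length 2 at offset 5.
next_char = character at position 6 + 2 = 8 -> 'd'

Best match: offset=5, length=2 (matching 'da' starting at position 1)
LZ77 triple: (5, 2, 'd')


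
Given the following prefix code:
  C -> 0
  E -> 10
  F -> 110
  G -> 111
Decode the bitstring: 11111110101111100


Decoding step by step:
Bits 111 -> G
Bits 111 -> G
Bits 10 -> E
Bits 10 -> E
Bits 111 -> G
Bits 110 -> F
Bits 0 -> C


Decoded message: GGEEGFC


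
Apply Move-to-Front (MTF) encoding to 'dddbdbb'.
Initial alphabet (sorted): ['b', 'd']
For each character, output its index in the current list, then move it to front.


MTF encoding:
'd': index 1 in ['b', 'd'] -> ['d', 'b']
'd': index 0 in ['d', 'b'] -> ['d', 'b']
'd': index 0 in ['d', 'b'] -> ['d', 'b']
'b': index 1 in ['d', 'b'] -> ['b', 'd']
'd': index 1 in ['b', 'd'] -> ['d', 'b']
'b': index 1 in ['d', 'b'] -> ['b', 'd']
'b': index 0 in ['b', 'd'] -> ['b', 'd']


Output: [1, 0, 0, 1, 1, 1, 0]


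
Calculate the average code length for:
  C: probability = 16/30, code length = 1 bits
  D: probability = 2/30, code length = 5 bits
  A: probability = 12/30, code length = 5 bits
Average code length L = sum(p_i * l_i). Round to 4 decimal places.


Weighted contributions p_i * l_i:
  C: (16/30) * 1 = 16/30
  D: (2/30) * 5 = 10/30
  A: (12/30) * 5 = 60/30
Sum = (16 + 10 + 60)/30 = 86/30

L = 86/30 = 2.8667 bits/symbol


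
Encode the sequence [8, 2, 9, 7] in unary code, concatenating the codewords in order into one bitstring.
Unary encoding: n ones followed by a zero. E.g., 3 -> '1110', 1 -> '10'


Encode each number as n ones followed by a terminating 0:
  8 -> 111111110 (9 bits)
  2 -> 110 (3 bits)
  9 -> 1111111110 (10 bits)
  7 -> 11111110 (8 bits)
Total length = 9 + 3 + 10 + 8 = 30 bits.

Unary([8, 2, 9, 7]) = 111111110110111111111011111110 (30 bits)


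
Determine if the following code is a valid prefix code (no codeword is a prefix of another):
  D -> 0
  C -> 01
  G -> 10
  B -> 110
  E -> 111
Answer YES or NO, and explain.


Checking each pair (does one codeword prefix another?):
  D='0' vs C='01': prefix -- VIOLATION

NO -- this is NOT a valid prefix code. D (0) is a prefix of C (01).


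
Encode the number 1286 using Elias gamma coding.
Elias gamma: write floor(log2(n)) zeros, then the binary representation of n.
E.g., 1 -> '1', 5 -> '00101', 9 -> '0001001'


num_bits = floor(log2(1286)) + 1 = 11
leading_zeros = num_bits - 1 = 10
binary(1286) = 10100000110

Elias gamma(1286) = '0000000000' + '10100000110' = 000000000010100000110 (21 bits)


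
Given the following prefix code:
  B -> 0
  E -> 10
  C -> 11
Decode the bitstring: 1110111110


Decoding step by step:
Bits 11 -> C
Bits 10 -> E
Bits 11 -> C
Bits 11 -> C
Bits 10 -> E


Decoded message: CECCE


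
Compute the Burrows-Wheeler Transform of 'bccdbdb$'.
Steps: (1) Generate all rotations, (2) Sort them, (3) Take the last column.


Rotations (sorted):
  0: $bccdbdb -> last char: b
  1: b$bccdbd -> last char: d
  2: bccdbdb$ -> last char: $
  3: bdb$bccd -> last char: d
  4: ccdbdb$b -> last char: b
  5: cdbdb$bc -> last char: c
  6: db$bccdb -> last char: b
  7: dbdb$bcc -> last char: c


BWT = bd$dbcbc


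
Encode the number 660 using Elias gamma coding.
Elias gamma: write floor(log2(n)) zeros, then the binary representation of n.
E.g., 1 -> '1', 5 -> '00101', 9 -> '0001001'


num_bits = floor(log2(660)) + 1 = 10
leading_zeros = num_bits - 1 = 9
binary(660) = 1010010100

Elias gamma(660) = '000000000' + '1010010100' = 0000000001010010100 (19 bits)


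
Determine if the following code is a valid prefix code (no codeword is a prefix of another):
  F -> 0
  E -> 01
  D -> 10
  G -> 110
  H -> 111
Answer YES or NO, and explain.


Checking each pair (does one codeword prefix another?):
  F='0' vs E='01': prefix -- VIOLATION

NO -- this is NOT a valid prefix code. F (0) is a prefix of E (01).


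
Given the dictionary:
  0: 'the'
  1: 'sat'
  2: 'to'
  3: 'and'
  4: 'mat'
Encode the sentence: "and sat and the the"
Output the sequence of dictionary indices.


Look up each word in the dictionary:
  'and' -> 3
  'sat' -> 1
  'and' -> 3
  'the' -> 0
  'the' -> 0

Encoded: [3, 1, 3, 0, 0]


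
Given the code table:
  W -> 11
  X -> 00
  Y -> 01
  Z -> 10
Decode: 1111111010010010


Decoding:
11 -> W
11 -> W
11 -> W
10 -> Z
10 -> Z
01 -> Y
00 -> X
10 -> Z


Result: WWWZZYXZ


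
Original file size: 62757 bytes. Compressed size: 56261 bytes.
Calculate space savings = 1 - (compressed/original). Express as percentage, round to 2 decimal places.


ratio = compressed/original = 56261/62757 = 0.89649
savings = 1 - ratio = 1 - 0.89649 = 0.10351
as a percentage: 0.10351 * 100 = 10.35%

Space savings = 1 - 56261/62757 = 10.35%


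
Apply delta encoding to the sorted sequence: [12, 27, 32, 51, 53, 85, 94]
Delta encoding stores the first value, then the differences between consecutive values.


First value: 12
Deltas:
  27 - 12 = 15
  32 - 27 = 5
  51 - 32 = 19
  53 - 51 = 2
  85 - 53 = 32
  94 - 85 = 9


Delta encoded: [12, 15, 5, 19, 2, 32, 9]


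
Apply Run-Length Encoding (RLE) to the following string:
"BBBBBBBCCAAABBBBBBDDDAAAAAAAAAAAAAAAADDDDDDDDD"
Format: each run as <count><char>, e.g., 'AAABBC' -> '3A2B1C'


Scanning runs left to right:
  i=0: run of 'B' x 7 -> '7B'
  i=7: run of 'C' x 2 -> '2C'
  i=9: run of 'A' x 3 -> '3A'
  i=12: run of 'B' x 6 -> '6B'
  i=18: run of 'D' x 3 -> '3D'
  i=21: run of 'A' x 16 -> '16A'
  i=37: run of 'D' x 9 -> '9D'

RLE = 7B2C3A6B3D16A9D


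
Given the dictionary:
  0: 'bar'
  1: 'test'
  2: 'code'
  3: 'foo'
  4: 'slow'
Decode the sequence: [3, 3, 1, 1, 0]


Look up each index in the dictionary:
  3 -> 'foo'
  3 -> 'foo'
  1 -> 'test'
  1 -> 'test'
  0 -> 'bar'

Decoded: "foo foo test test bar"


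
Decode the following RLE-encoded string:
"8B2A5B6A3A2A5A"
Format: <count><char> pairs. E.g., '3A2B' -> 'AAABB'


Expanding each <count><char> pair:
  8B -> 'BBBBBBBB'
  2A -> 'AA'
  5B -> 'BBBBB'
  6A -> 'AAAAAA'
  3A -> 'AAA'
  2A -> 'AA'
  5A -> 'AAAAA'

Decoded = BBBBBBBBAABBBBBAAAAAAAAAAAAAAAA


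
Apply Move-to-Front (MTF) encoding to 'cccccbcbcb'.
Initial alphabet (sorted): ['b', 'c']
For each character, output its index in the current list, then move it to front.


MTF encoding:
'c': index 1 in ['b', 'c'] -> ['c', 'b']
'c': index 0 in ['c', 'b'] -> ['c', 'b']
'c': index 0 in ['c', 'b'] -> ['c', 'b']
'c': index 0 in ['c', 'b'] -> ['c', 'b']
'c': index 0 in ['c', 'b'] -> ['c', 'b']
'b': index 1 in ['c', 'b'] -> ['b', 'c']
'c': index 1 in ['b', 'c'] -> ['c', 'b']
'b': index 1 in ['c', 'b'] -> ['b', 'c']
'c': index 1 in ['b', 'c'] -> ['c', 'b']
'b': index 1 in ['c', 'b'] -> ['b', 'c']


Output: [1, 0, 0, 0, 0, 1, 1, 1, 1, 1]


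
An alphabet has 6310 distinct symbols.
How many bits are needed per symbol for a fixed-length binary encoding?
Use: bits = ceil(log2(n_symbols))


log2(6310) = 12.6234
Bracket: 2^12 = 4096 < 6310 <= 2^13 = 8192
So ceil(log2(6310)) = 13

bits = ceil(log2(6310)) = ceil(12.6234) = 13 bits


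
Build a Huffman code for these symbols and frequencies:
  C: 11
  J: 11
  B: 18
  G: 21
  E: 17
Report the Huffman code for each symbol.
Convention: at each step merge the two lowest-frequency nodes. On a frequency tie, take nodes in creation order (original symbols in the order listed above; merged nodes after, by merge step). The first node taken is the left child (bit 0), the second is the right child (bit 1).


Huffman tree construction:
Step 1: Merge C(11) + J(11) = 22
Step 2: Merge E(17) + B(18) = 35
Step 3: Merge G(21) + (C+J)(22) = 43
Step 4: Merge (E+B)(35) + (G+(C+J))(43) = 78
Read each symbol's code off the tree from the root (left child = 0, right child = 1).

Codes:
  C: 110 (length 3)
  J: 111 (length 3)
  B: 01 (length 2)
  G: 10 (length 2)
  E: 00 (length 2)
Average code length: 178/78 = 2.2821 bits/symbol


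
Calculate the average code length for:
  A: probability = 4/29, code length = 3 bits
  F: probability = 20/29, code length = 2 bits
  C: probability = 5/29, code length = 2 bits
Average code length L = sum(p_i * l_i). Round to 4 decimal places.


Weighted contributions p_i * l_i:
  A: (4/29) * 3 = 12/29
  F: (20/29) * 2 = 40/29
  C: (5/29) * 2 = 10/29
Sum = (12 + 40 + 10)/29 = 62/29

L = 62/29 = 2.1379 bits/symbol


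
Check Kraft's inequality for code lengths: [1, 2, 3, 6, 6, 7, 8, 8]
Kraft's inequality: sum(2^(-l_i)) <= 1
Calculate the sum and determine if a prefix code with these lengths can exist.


Sum = 2^(-1) + 2^(-2) + 2^(-3) + 2^(-6) + 2^(-6) + 2^(-7) + 2^(-8) + 2^(-8)
    = 0.5 + 0.25 + 0.125 + 0.015625 + 0.015625 + 0.0078125 + 0.00390625 + 0.00390625
    = 236/256 = 0.921875
Since 0.921875 <= 1, Kraft's inequality IS satisfied.
A prefix code with these lengths CAN exist.

Kraft sum = 0.921875. Satisfied.


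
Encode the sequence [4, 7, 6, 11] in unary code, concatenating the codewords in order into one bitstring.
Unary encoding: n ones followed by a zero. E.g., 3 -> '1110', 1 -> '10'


Encode each number as n ones followed by a terminating 0:
  4 -> 11110 (5 bits)
  7 -> 11111110 (8 bits)
  6 -> 1111110 (7 bits)
  11 -> 111111111110 (12 bits)
Total length = 5 + 8 + 7 + 12 = 32 bits.

Unary([4, 7, 6, 11]) = 11110111111101111110111111111110 (32 bits)


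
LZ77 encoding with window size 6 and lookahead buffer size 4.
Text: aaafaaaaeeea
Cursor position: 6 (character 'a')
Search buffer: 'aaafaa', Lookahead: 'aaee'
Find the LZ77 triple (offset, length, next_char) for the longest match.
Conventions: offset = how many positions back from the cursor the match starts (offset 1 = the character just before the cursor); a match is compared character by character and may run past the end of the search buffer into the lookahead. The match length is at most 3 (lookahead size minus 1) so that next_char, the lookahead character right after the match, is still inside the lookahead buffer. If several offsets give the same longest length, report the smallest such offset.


Try each offset into the search buffer:
  offset=1 (pos 5, char 'a'): match length 2
  offset=2 (pos 4, char 'a'): match length 2
  offset=3 (pos 3, char 'f'): match length 0
  offset=4 (pos 2, char 'a'): match length 1
  offset=5 (pos 1, char 'a'): match length 2
  offset=6 (pos 0, char 'a'): match length 2
Longest match has length 2, found at offsets 1, 2, 5, 6; take the smallest, offset 1.
next_char = character at position 6 + 2 = 8 -> 'e'

Best match: offset=1, length=2 (matching 'aa' starting at position 5)
LZ77 triple: (1, 2, 'e')


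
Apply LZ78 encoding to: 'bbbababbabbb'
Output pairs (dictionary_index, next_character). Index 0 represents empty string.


LZ78 encoding steps:
Dictionary: {0: ''}
Step 1: w='' (idx 0), next='b' -> output (0, 'b'), add 'b' as idx 1
Step 2: w='b' (idx 1), next='b' -> output (1, 'b'), add 'bb' as idx 2
Step 3: w='' (idx 0), next='a' -> output (0, 'a'), add 'a' as idx 3
Step 4: w='b' (idx 1), next='a' -> output (1, 'a'), add 'ba' as idx 4
Step 5: w='bb' (idx 2), next='a' -> output (2, 'a'), add 'bba' as idx 5
Step 6: w='bb' (idx 2), next='b' -> output (2, 'b'), add 'bbb' as idx 6


Encoded: [(0, 'b'), (1, 'b'), (0, 'a'), (1, 'a'), (2, 'a'), (2, 'b')]


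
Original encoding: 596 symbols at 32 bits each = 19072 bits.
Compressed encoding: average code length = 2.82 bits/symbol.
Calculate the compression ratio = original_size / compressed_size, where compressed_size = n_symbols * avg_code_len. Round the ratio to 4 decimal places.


original_size = n_symbols * orig_bits = 596 * 32 = 19072 bits
compressed_size = n_symbols * avg_code_len = 596 * 2.82 = 1680.72 bits
ratio = original_size / compressed_size = 19072 / 1680.72 = 11.3475

Compression ratio = 11.3475


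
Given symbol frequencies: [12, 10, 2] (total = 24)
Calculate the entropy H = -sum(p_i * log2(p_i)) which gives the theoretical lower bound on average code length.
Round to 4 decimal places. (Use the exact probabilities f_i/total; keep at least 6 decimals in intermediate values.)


Per-symbol terms -p_i * log2(p_i) with p_i = f_i/24:
  p = 12/24 = 0.500000: log2(p) = -1.000000, -p*log2(p) = 0.500000
  p = 10/24 = 0.416667: log2(p) = -1.263034, -p*log2(p) = 0.526264
  p = 2/24 = 0.083333: log2(p) = -3.584963, -p*log2(p) = 0.298747
H = 0.500000 + 0.526264 + 0.298747 = 1.325011

H = 1.325 bits/symbol


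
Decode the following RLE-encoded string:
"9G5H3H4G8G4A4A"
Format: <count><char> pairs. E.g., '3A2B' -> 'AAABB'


Expanding each <count><char> pair:
  9G -> 'GGGGGGGGG'
  5H -> 'HHHHH'
  3H -> 'HHH'
  4G -> 'GGGG'
  8G -> 'GGGGGGGG'
  4A -> 'AAAA'
  4A -> 'AAAA'

Decoded = GGGGGGGGGHHHHHHHHGGGGGGGGGGGGAAAAAAAA


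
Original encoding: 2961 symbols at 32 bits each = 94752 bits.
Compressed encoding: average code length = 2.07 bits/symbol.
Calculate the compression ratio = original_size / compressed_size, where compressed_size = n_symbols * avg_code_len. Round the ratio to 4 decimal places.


original_size = n_symbols * orig_bits = 2961 * 32 = 94752 bits
compressed_size = n_symbols * avg_code_len = 2961 * 2.07 = 6129.27 bits
ratio = original_size / compressed_size = 94752 / 6129.27 = 15.4589

Compression ratio = 15.4589


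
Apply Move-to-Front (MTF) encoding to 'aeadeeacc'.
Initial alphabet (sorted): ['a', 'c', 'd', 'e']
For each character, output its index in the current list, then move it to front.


MTF encoding:
'a': index 0 in ['a', 'c', 'd', 'e'] -> ['a', 'c', 'd', 'e']
'e': index 3 in ['a', 'c', 'd', 'e'] -> ['e', 'a', 'c', 'd']
'a': index 1 in ['e', 'a', 'c', 'd'] -> ['a', 'e', 'c', 'd']
'd': index 3 in ['a', 'e', 'c', 'd'] -> ['d', 'a', 'e', 'c']
'e': index 2 in ['d', 'a', 'e', 'c'] -> ['e', 'd', 'a', 'c']
'e': index 0 in ['e', 'd', 'a', 'c'] -> ['e', 'd', 'a', 'c']
'a': index 2 in ['e', 'd', 'a', 'c'] -> ['a', 'e', 'd', 'c']
'c': index 3 in ['a', 'e', 'd', 'c'] -> ['c', 'a', 'e', 'd']
'c': index 0 in ['c', 'a', 'e', 'd'] -> ['c', 'a', 'e', 'd']


Output: [0, 3, 1, 3, 2, 0, 2, 3, 0]


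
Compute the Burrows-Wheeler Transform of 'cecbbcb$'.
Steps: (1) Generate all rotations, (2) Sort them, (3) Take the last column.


Rotations (sorted):
  0: $cecbbcb -> last char: b
  1: b$cecbbc -> last char: c
  2: bbcb$cec -> last char: c
  3: bcb$cecb -> last char: b
  4: cb$cecbb -> last char: b
  5: cbbcb$ce -> last char: e
  6: cecbbcb$ -> last char: $
  7: ecbbcb$c -> last char: c


BWT = bccbbe$c


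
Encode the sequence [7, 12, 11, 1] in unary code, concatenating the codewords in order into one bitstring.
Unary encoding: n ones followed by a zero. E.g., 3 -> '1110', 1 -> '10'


Encode each number as n ones followed by a terminating 0:
  7 -> 11111110 (8 bits)
  12 -> 1111111111110 (13 bits)
  11 -> 111111111110 (12 bits)
  1 -> 10 (2 bits)
Total length = 8 + 13 + 12 + 2 = 35 bits.

Unary([7, 12, 11, 1]) = 11111110111111111111011111111111010 (35 bits)


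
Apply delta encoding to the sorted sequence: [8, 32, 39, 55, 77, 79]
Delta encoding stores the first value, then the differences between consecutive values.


First value: 8
Deltas:
  32 - 8 = 24
  39 - 32 = 7
  55 - 39 = 16
  77 - 55 = 22
  79 - 77 = 2


Delta encoded: [8, 24, 7, 16, 22, 2]


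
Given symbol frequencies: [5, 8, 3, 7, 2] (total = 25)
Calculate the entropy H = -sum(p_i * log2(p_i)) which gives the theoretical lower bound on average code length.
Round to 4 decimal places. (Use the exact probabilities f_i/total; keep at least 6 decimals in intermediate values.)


Per-symbol terms -p_i * log2(p_i) with p_i = f_i/25:
  p = 5/25 = 0.200000: log2(p) = -2.321928, -p*log2(p) = 0.464386
  p = 8/25 = 0.320000: log2(p) = -1.643856, -p*log2(p) = 0.526034
  p = 3/25 = 0.120000: log2(p) = -3.058894, -p*log2(p) = 0.367067
  p = 7/25 = 0.280000: log2(p) = -1.836501, -p*log2(p) = 0.514220
  p = 2/25 = 0.080000: log2(p) = -3.643856, -p*log2(p) = 0.291508
H = 0.464386 + 0.526034 + 0.367067 + 0.514220 + 0.291508 = 2.163215

H = 2.1632 bits/symbol


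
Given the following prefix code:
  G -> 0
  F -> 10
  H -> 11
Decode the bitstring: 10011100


Decoding step by step:
Bits 10 -> F
Bits 0 -> G
Bits 11 -> H
Bits 10 -> F
Bits 0 -> G


Decoded message: FGHFG


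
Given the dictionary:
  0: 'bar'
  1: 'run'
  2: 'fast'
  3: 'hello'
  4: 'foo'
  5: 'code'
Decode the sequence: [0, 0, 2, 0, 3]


Look up each index in the dictionary:
  0 -> 'bar'
  0 -> 'bar'
  2 -> 'fast'
  0 -> 'bar'
  3 -> 'hello'

Decoded: "bar bar fast bar hello"


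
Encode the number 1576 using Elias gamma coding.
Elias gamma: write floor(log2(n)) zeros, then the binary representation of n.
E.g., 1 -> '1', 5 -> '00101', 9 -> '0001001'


num_bits = floor(log2(1576)) + 1 = 11
leading_zeros = num_bits - 1 = 10
binary(1576) = 11000101000

Elias gamma(1576) = '0000000000' + '11000101000' = 000000000011000101000 (21 bits)


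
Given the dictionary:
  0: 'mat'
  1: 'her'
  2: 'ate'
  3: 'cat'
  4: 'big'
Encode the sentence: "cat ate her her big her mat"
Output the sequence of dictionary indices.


Look up each word in the dictionary:
  'cat' -> 3
  'ate' -> 2
  'her' -> 1
  'her' -> 1
  'big' -> 4
  'her' -> 1
  'mat' -> 0

Encoded: [3, 2, 1, 1, 4, 1, 0]


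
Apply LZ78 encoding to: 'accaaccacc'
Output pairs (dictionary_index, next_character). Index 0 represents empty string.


LZ78 encoding steps:
Dictionary: {0: ''}
Step 1: w='' (idx 0), next='a' -> output (0, 'a'), add 'a' as idx 1
Step 2: w='' (idx 0), next='c' -> output (0, 'c'), add 'c' as idx 2
Step 3: w='c' (idx 2), next='a' -> output (2, 'a'), add 'ca' as idx 3
Step 4: w='a' (idx 1), next='c' -> output (1, 'c'), add 'ac' as idx 4
Step 5: w='ca' (idx 3), next='c' -> output (3, 'c'), add 'cac' as idx 5
Step 6: w='c' (idx 2), end of input -> output (2, '')


Encoded: [(0, 'a'), (0, 'c'), (2, 'a'), (1, 'c'), (3, 'c'), (2, '')]


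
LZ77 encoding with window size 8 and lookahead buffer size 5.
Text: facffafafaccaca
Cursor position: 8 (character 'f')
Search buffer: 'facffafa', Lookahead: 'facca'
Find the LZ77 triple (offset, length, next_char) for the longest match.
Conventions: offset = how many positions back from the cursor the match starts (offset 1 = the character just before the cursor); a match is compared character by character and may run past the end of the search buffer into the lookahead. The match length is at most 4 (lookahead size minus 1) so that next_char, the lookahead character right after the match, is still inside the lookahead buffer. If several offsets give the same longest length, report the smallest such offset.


Try each offset into the search buffer:
  offset=1 (pos 7, char 'a'): match length 0
  offset=2 (pos 6, char 'f'): match length 2
  offset=3 (pos 5, char 'a'): match length 0
  offset=4 (pos 4, char 'f'): match length 2
  offset=5 (pos 3, char 'f'): match length 1
  offset=6 (pos 2, char 'c'): match length 0
  offset=7 (pos 1, char 'a'): match length 0
  offset=8 (pos 0, char 'f'): match length 3
Longest match has length 3 at offset 8.
next_char = character at position 8 + 3 = 11 -> 'c'

Best match: offset=8, length=3 (matching 'fac' starting at position 0)
LZ77 triple: (8, 3, 'c')


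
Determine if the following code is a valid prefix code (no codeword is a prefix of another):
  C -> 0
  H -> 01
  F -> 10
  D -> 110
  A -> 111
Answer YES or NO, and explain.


Checking each pair (does one codeword prefix another?):
  C='0' vs H='01': prefix -- VIOLATION

NO -- this is NOT a valid prefix code. C (0) is a prefix of H (01).


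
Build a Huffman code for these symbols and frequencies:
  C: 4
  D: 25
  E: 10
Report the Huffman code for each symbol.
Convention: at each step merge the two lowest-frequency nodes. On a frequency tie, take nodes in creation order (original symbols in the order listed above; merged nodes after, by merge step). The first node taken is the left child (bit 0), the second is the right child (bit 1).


Huffman tree construction:
Step 1: Merge C(4) + E(10) = 14
Step 2: Merge (C+E)(14) + D(25) = 39
Read each symbol's code off the tree from the root (left child = 0, right child = 1).

Codes:
  C: 00 (length 2)
  D: 1 (length 1)
  E: 01 (length 2)
Average code length: 53/39 = 1.3590 bits/symbol


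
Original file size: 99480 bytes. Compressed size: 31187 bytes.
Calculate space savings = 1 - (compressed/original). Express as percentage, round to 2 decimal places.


ratio = compressed/original = 31187/99480 = 0.3135
savings = 1 - ratio = 1 - 0.3135 = 0.6865
as a percentage: 0.6865 * 100 = 68.65%

Space savings = 1 - 31187/99480 = 68.65%


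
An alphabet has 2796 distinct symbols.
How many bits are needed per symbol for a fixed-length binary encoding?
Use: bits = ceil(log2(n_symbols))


log2(2796) = 11.4491
Bracket: 2^11 = 2048 < 2796 <= 2^12 = 4096
So ceil(log2(2796)) = 12

bits = ceil(log2(2796)) = ceil(11.4491) = 12 bits


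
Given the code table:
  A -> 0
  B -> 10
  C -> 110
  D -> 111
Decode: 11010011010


Decoding:
110 -> C
10 -> B
0 -> A
110 -> C
10 -> B


Result: CBACB


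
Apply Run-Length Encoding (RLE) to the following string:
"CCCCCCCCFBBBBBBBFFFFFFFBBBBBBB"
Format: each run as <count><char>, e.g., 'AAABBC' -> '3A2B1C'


Scanning runs left to right:
  i=0: run of 'C' x 8 -> '8C'
  i=8: run of 'F' x 1 -> '1F'
  i=9: run of 'B' x 7 -> '7B'
  i=16: run of 'F' x 7 -> '7F'
  i=23: run of 'B' x 7 -> '7B'

RLE = 8C1F7B7F7B


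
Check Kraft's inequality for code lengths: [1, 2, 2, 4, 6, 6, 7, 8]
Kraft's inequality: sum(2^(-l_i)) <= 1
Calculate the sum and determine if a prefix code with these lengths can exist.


Sum = 2^(-1) + 2^(-2) + 2^(-2) + 2^(-4) + 2^(-6) + 2^(-6) + 2^(-7) + 2^(-8)
    = 0.5 + 0.25 + 0.25 + 0.0625 + 0.015625 + 0.015625 + 0.0078125 + 0.00390625
    = 283/256 = 1.10546875
Since 1.10546875 > 1, Kraft's inequality is NOT satisfied.
A prefix code with these lengths CANNOT exist.

Kraft sum = 1.10546875. Not satisfied.


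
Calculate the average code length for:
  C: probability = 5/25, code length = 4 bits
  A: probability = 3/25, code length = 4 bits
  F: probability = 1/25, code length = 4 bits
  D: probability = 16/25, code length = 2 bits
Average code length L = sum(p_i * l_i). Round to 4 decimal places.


Weighted contributions p_i * l_i:
  C: (5/25) * 4 = 20/25
  A: (3/25) * 4 = 12/25
  F: (1/25) * 4 = 4/25
  D: (16/25) * 2 = 32/25
Sum = (20 + 12 + 4 + 32)/25 = 68/25

L = 68/25 = 2.7200 bits/symbol


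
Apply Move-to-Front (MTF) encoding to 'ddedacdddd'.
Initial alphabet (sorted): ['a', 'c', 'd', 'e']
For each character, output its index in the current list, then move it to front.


MTF encoding:
'd': index 2 in ['a', 'c', 'd', 'e'] -> ['d', 'a', 'c', 'e']
'd': index 0 in ['d', 'a', 'c', 'e'] -> ['d', 'a', 'c', 'e']
'e': index 3 in ['d', 'a', 'c', 'e'] -> ['e', 'd', 'a', 'c']
'd': index 1 in ['e', 'd', 'a', 'c'] -> ['d', 'e', 'a', 'c']
'a': index 2 in ['d', 'e', 'a', 'c'] -> ['a', 'd', 'e', 'c']
'c': index 3 in ['a', 'd', 'e', 'c'] -> ['c', 'a', 'd', 'e']
'd': index 2 in ['c', 'a', 'd', 'e'] -> ['d', 'c', 'a', 'e']
'd': index 0 in ['d', 'c', 'a', 'e'] -> ['d', 'c', 'a', 'e']
'd': index 0 in ['d', 'c', 'a', 'e'] -> ['d', 'c', 'a', 'e']
'd': index 0 in ['d', 'c', 'a', 'e'] -> ['d', 'c', 'a', 'e']


Output: [2, 0, 3, 1, 2, 3, 2, 0, 0, 0]
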